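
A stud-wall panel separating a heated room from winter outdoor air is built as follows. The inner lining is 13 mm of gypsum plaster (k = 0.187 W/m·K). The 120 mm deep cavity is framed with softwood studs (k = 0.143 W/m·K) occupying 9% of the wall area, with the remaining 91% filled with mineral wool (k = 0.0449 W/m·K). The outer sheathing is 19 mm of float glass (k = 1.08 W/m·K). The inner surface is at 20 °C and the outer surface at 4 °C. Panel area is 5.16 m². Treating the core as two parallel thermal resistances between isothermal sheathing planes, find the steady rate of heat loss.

Sheathing layers in series; stud and cavity paths in parallel between them.
R_inner = 0.013/(0.187×5.16) = 0.01347 K/W
R_stud  = 0.12/(0.143×0.09×5.16) = 1.807 K/W
R_cav   = 0.12/(0.0449×0.91×5.16) = 0.5692 K/W
1/R_core = 1/R_stud + 1/R_cav → R_core = 0.4328 K/W
R_outer = 0.019/(1.08×5.16) = 0.003409 K/W
R_total = 0.4497 K/W
Q = ΔT/R_total = 16/0.4497

Q ≈ 35.6 W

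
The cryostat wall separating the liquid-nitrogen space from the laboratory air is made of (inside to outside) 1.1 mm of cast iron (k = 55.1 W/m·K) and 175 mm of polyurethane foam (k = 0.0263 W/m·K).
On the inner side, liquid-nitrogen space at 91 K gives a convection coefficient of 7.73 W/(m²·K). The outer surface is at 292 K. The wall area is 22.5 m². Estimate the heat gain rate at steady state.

Q ≈ 667 W

Treating each layer as a thermal resistance in series:
R_inner film = 1/(h_i·A) = 1/(7.73×22.5) = 0.00575 K/W
R_cast iron = L/(kA) = 0.0011/(55.1×22.5) = 8.873×10^-7 K/W
R_polyurethane foam = L/(kA) = 0.175/(0.0263×22.5) = 0.2957 K/W
R_total = 0.3015 K/W
Q = ΔT / R_total = 201 / 0.3015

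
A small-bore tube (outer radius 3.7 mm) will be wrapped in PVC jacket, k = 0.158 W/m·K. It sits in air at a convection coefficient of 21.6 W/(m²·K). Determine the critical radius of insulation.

r_cr ≈ 7.31 mm

For a cylinder r_cr = k/h = 0.158/21.6
r_cr = 7.31 mm; since the bare radius (3.7 mm) is below r_cr, adding a thin layer of insulation will *increase* heat loss.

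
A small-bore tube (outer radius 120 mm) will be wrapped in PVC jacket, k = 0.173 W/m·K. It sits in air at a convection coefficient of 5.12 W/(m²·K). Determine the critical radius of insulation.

r_cr ≈ 33.8 mm

For a cylinder r_cr = k/h = 0.173/5.12
r_cr = 33.8 mm; since the bare radius (120 mm) is above r_cr, any added insulation will reduce heat loss.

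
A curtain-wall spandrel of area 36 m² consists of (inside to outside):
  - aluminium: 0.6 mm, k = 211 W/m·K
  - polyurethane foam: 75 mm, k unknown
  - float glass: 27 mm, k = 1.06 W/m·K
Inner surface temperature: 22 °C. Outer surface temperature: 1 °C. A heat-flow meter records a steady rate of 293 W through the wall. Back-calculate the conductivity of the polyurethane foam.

k ≈ 0.0294 W/(m·K)

Thermal resistances in series:
R_aluminium = L/(kA) = 0.0006/(211×36) = 7.899×10^-8 K/W
R_float glass = L/(kA) = 0.027/(1.06×36) = 7.075×10^-4 K/W
Sum of known resistances R_other = 7.076×10^-4 K/W
Total R = ΔT/Q = 21/293 = 0.07167 K/W
R_polyurethane foam = R_total − R_other = 0.07096 K/W
k = L/(R·A) = 0.075/(0.07096×36)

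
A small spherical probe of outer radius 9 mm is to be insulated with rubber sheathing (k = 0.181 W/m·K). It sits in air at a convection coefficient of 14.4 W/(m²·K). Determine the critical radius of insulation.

For a sphere r_cr = 2k/h = 2×0.181/14.4
r_cr = 25.1 mm; since the bare radius (9 mm) is below r_cr, adding a thin layer of insulation will *increase* heat loss.

r_cr ≈ 25.1 mm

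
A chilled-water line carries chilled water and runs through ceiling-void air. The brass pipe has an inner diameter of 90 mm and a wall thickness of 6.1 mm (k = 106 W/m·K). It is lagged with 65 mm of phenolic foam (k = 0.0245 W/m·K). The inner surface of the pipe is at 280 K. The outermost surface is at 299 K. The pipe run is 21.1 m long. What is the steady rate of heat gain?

Q ≈ 75.2 W

Per-layer cylindrical resistances, series-summed:
R_brass pipe wall = ln(51.1/45)/(2π×106×21.1) = 9.046×10^-6 K/W
R_phenolic foam = ln(116.1/51.1)/(2π×0.0245×21.1) = 0.2527 K/W
R_total = 0.2527 K/W
Q = ΔT/R_total = 19/0.2527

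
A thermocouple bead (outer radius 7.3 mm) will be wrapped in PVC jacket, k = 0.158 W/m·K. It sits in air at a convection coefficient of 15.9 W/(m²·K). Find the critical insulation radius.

r_cr ≈ 19.9 mm

For a sphere r_cr = 2k/h = 2×0.158/15.9
r_cr = 19.9 mm; since the bare radius (7.3 mm) is below r_cr, adding a thin layer of insulation will *increase* heat loss.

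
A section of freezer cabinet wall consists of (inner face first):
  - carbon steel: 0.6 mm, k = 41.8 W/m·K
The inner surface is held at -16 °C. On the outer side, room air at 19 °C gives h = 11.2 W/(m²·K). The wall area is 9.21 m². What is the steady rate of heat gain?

Series thermal resistances:
R_carbon steel = L/(kA) = 0.0006/(41.8×9.21) = 1.559×10^-6 K/W
R_outer film = 1/(h_o·A) = 1/(11.2×9.21) = 0.009694 K/W
R_total = 0.009696 K/W
Q = ΔT / R_total = 35 / 0.009696

Q ≈ 3610 W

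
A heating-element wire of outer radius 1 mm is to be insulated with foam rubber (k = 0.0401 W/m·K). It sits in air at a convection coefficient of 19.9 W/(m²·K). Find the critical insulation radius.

r_cr ≈ 2.02 mm

For a cylinder r_cr = k/h = 0.0401/19.9
r_cr = 2.02 mm; since the bare radius (1 mm) is below r_cr, adding a thin layer of insulation will *increase* heat loss.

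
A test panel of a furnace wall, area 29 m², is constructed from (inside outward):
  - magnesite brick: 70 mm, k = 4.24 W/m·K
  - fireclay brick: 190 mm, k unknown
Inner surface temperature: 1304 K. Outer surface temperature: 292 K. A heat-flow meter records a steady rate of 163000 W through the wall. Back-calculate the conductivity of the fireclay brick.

Model the wall as resistances in series:
R_magnesite brick = L/(kA) = 0.07/(4.24×29) = 5.693×10^-4 K/W
Sum of known resistances R_other = 5.693×10^-4 K/W
Total R = ΔT/Q = 1012/163000 = 0.006209 K/W
R_fireclay brick = R_total − R_other = 0.005639 K/W
k = L/(R·A) = 0.19/(0.005639×29)

k ≈ 1.16 W/(m·K)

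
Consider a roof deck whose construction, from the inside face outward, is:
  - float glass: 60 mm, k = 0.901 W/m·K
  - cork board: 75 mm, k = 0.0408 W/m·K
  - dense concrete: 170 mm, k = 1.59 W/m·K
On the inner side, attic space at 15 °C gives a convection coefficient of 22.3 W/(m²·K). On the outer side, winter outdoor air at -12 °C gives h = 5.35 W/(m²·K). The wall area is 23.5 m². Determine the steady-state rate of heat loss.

Thermal resistances in series:
R_inner film = 1/(h_i·A) = 1/(22.3×23.5) = 0.001908 K/W
R_float glass = L/(kA) = 0.06/(0.901×23.5) = 0.002834 K/W
R_cork board = L/(kA) = 0.075/(0.0408×23.5) = 0.07822 K/W
R_dense concrete = L/(kA) = 0.17/(1.59×23.5) = 0.00455 K/W
R_outer film = 1/(h_o·A) = 1/(5.35×23.5) = 0.007954 K/W
R_total = 0.09547 K/W
Q = ΔT / R_total = 27 / 0.09547

Q ≈ 283 W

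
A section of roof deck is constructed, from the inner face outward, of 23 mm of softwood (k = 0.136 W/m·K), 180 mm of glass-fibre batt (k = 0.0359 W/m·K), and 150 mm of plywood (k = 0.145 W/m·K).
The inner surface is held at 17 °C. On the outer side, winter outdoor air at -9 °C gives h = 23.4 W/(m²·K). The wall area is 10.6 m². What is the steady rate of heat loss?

Q ≈ 44 W

Treating each layer as a thermal resistance in series:
R_softwood = L/(kA) = 0.023/(0.136×10.6) = 0.01595 K/W
R_glass-fibre batt = L/(kA) = 0.18/(0.0359×10.6) = 0.473 K/W
R_plywood = L/(kA) = 0.15/(0.145×10.6) = 0.09759 K/W
R_outer film = 1/(h_o·A) = 1/(23.4×10.6) = 0.004032 K/W
R_total = 0.5906 K/W
Q = ΔT / R_total = 26 / 0.5906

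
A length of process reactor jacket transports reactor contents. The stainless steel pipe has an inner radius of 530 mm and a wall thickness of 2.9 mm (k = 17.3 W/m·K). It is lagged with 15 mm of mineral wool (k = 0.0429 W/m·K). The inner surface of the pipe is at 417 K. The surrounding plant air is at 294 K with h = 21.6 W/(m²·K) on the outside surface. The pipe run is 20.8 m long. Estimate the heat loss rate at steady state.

Q ≈ 22000 W

Treating each annulus and film as a series resistance:
R_stainless steel pipe wall = ln(532.9/530)/(2π×17.3×20.8) = 2.414×10^-6 K/W
R_mineral wool = ln(547.9/532.9)/(2π×0.0429×20.8) = 0.004951 K/W
R_outer film = 1/(h_o·2πr_oL) = 1/(21.6×2π×0.5479×20.8) = 6.465×10^-4 K/W
R_total = 0.0056 K/W
Q = ΔT/R_total = 123/0.0056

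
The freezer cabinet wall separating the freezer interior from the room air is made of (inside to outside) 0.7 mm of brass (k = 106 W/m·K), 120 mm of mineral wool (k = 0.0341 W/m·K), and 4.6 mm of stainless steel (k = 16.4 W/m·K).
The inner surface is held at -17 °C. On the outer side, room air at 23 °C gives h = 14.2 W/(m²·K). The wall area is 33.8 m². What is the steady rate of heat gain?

Series thermal resistances:
R_brass = L/(kA) = 0.0007/(106×33.8) = 1.954×10^-7 K/W
R_mineral wool = L/(kA) = 0.12/(0.0341×33.8) = 0.1041 K/W
R_stainless steel = L/(kA) = 0.0046/(16.4×33.8) = 8.298×10^-6 K/W
R_outer film = 1/(h_o·A) = 1/(14.2×33.8) = 0.002084 K/W
R_total = 0.1062 K/W
Q = ΔT / R_total = 40 / 0.1062

Q ≈ 377 W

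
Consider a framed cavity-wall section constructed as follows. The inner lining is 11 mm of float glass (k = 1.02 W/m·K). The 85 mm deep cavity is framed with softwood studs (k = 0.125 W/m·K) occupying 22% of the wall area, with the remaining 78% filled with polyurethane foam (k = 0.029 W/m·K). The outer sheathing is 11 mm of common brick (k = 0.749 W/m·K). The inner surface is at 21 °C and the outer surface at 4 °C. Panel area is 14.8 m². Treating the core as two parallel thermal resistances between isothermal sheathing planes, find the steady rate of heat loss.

Q ≈ 146 W

Sheathing layers in series; stud and cavity paths in parallel between them.
R_inner = 0.011/(1.02×14.8) = 7.287×10^-4 K/W
R_stud  = 0.085/(0.125×0.22×14.8) = 0.2088 K/W
R_cav   = 0.085/(0.029×0.78×14.8) = 0.2539 K/W
1/R_core = 1/R_stud + 1/R_cav → R_core = 0.1146 K/W
R_outer = 0.011/(0.749×14.8) = 9.923×10^-4 K/W
R_total = 0.1163 K/W
Q = ΔT/R_total = 17/0.1163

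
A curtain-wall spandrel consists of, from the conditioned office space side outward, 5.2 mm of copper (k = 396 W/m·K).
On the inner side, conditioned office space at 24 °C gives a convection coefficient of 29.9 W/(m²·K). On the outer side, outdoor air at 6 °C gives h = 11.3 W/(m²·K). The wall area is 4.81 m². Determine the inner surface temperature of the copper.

Treating each layer as a thermal resistance in series:
R_inner film = 1/(h_i·A) = 1/(29.9×4.81) = 0.006953 K/W
R_copper = L/(kA) = 0.0052/(396×4.81) = 2.73×10^-6 K/W
R_outer film = 1/(h_o·A) = 1/(11.3×4.81) = 0.0184 K/W
R_total = 0.02535 K/W;  Q = ΔT/R_total = 18/0.02535 = 709.9 W
T_interface = T_inner − Q·ΣR(inner→interface) = 24 − 710×0.006953

T ≈ 19.1 °C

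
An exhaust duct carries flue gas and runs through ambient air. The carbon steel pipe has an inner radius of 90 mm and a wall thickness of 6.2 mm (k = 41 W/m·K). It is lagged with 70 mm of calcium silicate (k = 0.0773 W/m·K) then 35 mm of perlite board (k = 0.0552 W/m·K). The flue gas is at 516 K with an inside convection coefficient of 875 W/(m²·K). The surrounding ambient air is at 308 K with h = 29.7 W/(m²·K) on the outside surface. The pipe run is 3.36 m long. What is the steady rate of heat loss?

Q ≈ 410 W

Radial resistances (cylindrical: R_cond = ln(r_o/r_i)/(2πkL), R_conv = 1/(h·2πrL)):
R_inner film = 1/(h_i·2πr₁L) = 1/(875×2π×0.09×3.36) = 6.015×10^-4 K/W
R_carbon steel pipe wall = ln(96.2/90)/(2π×41×3.36) = 7.697×10^-5 K/W
R_calcium silicate = ln(166.2/96.2)/(2π×0.0773×3.36) = 0.335 K/W
R_perlite board = ln(201.2/166.2)/(2π×0.0552×3.36) = 0.164 K/W
R_outer film = 1/(h_o·2πr_oL) = 1/(29.7×2π×0.2012×3.36) = 0.007927 K/W
R_total = 0.5076 K/W
Q = ΔT/R_total = 208/0.5076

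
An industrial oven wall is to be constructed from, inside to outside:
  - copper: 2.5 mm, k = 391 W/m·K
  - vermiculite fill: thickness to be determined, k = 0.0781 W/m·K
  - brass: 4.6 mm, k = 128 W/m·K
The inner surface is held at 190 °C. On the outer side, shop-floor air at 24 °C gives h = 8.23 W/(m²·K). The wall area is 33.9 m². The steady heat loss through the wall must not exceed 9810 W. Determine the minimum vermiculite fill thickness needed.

L ≈ 35.3 mm

Series thermal resistances:
R_copper = L/(kA) = 0.0025/(391×33.9) = 1.886×10^-7 K/W
R_brass = L/(kA) = 0.0046/(128×33.9) = 1.06×10^-6 K/W
R_outer film = 1/(h_o·A) = 1/(8.23×33.9) = 0.003584 K/W
Sum of the known resistances R_other = 0.003586 K/W
Required total resistance R_tot = ΔT/Q_allow = 166/9810 = 0.01692 K/W
R_vermiculite fill = R_tot − R_other = 0.01334 K/W
L = R·k·A = 0.01334×0.0781×33.9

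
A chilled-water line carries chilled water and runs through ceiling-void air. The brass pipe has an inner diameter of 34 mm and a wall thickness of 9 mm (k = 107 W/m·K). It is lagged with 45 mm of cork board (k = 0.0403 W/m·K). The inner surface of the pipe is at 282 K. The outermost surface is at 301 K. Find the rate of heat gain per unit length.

For a radial system each layer contributes R = ln(r_out/r_in)/(2πkL); films add R = 1/(hA).
R_brass pipe wall = ln(26/17)/(2π×107×1) = 6.32×10^-4 K/W
R_cork board = ln(71/26)/(2π×0.0403×1) = 3.967 K/W
R_total = 3.968 K/W
Q = ΔT/R_total = 19/3.968

q′ ≈ 4.79 W/m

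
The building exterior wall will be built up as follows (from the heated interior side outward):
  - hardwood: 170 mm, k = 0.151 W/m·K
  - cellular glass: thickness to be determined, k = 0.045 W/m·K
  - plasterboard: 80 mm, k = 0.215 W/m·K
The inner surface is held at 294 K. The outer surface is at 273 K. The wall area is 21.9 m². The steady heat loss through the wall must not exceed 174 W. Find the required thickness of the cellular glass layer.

L ≈ 51.5 mm

Using the resistance-network approach (series):
R_hardwood = L/(kA) = 0.17/(0.151×21.9) = 0.05141 K/W
R_plasterboard = L/(kA) = 0.08/(0.215×21.9) = 0.01699 K/W
Sum of the known resistances R_other = 0.0684 K/W
Required total resistance R_tot = ΔT/Q_allow = 21/174 = 0.1207 K/W
R_cellular glass = R_tot − R_other = 0.05229 K/W
L = R·k·A = 0.05229×0.045×21.9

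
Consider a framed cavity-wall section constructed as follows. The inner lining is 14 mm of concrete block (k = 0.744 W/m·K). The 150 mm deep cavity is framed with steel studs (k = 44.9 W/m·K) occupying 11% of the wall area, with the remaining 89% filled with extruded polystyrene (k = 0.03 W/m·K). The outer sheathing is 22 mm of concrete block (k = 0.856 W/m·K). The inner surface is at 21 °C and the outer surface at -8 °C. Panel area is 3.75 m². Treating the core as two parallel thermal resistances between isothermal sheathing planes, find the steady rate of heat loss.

Q ≈ 1460 W

Sheathing layers in series; stud and cavity paths in parallel between them.
R_inner = 0.014/(0.744×3.75) = 0.005018 K/W
R_stud  = 0.15/(44.9×0.11×3.75) = 0.008099 K/W
R_cav   = 0.15/(0.03×0.89×3.75) = 1.498 K/W
1/R_core = 1/R_stud + 1/R_cav → R_core = 0.008055 K/W
R_outer = 0.022/(0.856×3.75) = 0.006854 K/W
R_total = 0.01993 K/W
Q = ΔT/R_total = 29/0.01993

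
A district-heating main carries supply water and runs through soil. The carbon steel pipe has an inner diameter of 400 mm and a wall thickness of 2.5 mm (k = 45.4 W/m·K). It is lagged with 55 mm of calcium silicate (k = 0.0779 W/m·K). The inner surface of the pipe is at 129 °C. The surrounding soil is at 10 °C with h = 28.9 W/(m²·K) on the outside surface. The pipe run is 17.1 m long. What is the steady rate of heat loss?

Q ≈ 3970 W

Radial resistances (cylindrical: R_cond = ln(r_o/r_i)/(2πkL), R_conv = 1/(h·2πrL)):
R_carbon steel pipe wall = ln(202.5/200)/(2π×45.4×17.1) = 2.547×10^-6 K/W
R_calcium silicate = ln(257.5/202.5)/(2π×0.0779×17.1) = 0.02871 K/W
R_outer film = 1/(h_o·2πr_oL) = 1/(28.9×2π×0.2575×17.1) = 0.001251 K/W
R_total = 0.02996 K/W
Q = ΔT/R_total = 119/0.02996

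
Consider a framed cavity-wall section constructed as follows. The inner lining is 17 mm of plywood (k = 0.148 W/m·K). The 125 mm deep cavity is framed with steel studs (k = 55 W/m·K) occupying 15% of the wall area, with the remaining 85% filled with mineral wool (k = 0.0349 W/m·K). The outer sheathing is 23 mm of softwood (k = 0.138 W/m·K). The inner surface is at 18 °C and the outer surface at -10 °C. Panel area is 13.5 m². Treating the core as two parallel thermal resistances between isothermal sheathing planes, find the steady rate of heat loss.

Q ≈ 1270 W

Sheathing layers in series; stud and cavity paths in parallel between them.
R_inner = 0.017/(0.148×13.5) = 0.008509 K/W
R_stud  = 0.125/(55×0.15×13.5) = 0.001122 K/W
R_cav   = 0.125/(0.0349×0.85×13.5) = 0.3121 K/W
1/R_core = 1/R_stud + 1/R_cav → R_core = 0.001118 K/W
R_outer = 0.023/(0.138×13.5) = 0.01235 K/W
R_total = 0.02197 K/W
Q = ΔT/R_total = 28/0.02197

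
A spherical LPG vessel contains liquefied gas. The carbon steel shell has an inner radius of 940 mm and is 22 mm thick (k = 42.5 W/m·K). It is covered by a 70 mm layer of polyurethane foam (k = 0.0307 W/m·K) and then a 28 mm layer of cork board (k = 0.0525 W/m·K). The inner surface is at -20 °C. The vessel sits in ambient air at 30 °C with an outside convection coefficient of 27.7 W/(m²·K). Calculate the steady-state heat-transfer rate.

Q ≈ 223 W

For a spherical shell R = (1/r₁ − 1/r₂)/(4πk); film R = 1/(h·4πr²). In series:
R_carbon steel shell = (1/0.94 − 1/0.962)/(4π×42.5) = 4.555×10^-5 K/W
R_polyurethane foam = (1/0.962 − 1/1.032)/(4π×0.0307) = 0.1828 K/W
R_cork board = (1/1.032 − 1/1.06)/(4π×0.0525) = 0.0388 K/W
R_outer film = 1/(h·4πr_o²) = 1/(27.7×4π×1.06²) = 0.002557 K/W
R_total = 0.2242 K/W
Q = ΔT/R_total = 50/0.2242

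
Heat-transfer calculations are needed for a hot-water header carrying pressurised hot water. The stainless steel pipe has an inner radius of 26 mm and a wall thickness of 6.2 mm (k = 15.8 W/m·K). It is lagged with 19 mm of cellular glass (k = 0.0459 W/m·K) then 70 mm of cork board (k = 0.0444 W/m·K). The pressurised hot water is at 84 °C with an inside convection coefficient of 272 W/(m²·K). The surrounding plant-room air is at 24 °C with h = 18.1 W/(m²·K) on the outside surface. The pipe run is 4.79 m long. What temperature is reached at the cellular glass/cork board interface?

Treating each annulus and film as a series resistance:
R_inner film = 1/(h_i·2πr₁L) = 1/(272×2π×0.026×4.79) = 0.004698 K/W
R_stainless steel pipe wall = ln(32.2/26)/(2π×15.8×4.79) = 4.498×10^-4 K/W
R_cellular glass = ln(51.2/32.2)/(2π×0.0459×4.79) = 0.3357 K/W
R_cork board = ln(121.2/51.2)/(2π×0.0444×4.79) = 0.6449 K/W
R_outer film = 1/(h_o·2πr_oL) = 1/(18.1×2π×0.1212×4.79) = 0.01515 K/W
R_total = 1.001 K/W
Q = ΔT/R_total = 60/1.001
Q = 59.9 W
T_interface = T_inner − Q·ΣR(inner→interface) = 84 − 59.9×0.3409

T ≈ 63.6 °C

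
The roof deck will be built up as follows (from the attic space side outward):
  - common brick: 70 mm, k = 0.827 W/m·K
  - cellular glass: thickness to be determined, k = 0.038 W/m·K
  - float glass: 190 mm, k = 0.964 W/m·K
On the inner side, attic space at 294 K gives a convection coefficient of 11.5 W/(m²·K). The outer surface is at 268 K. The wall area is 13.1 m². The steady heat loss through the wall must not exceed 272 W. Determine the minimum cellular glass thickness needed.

L ≈ 33.6 mm

Thermal resistances in series:
R_inner film = 1/(h_i·A) = 1/(11.5×13.1) = 0.006638 K/W
R_common brick = L/(kA) = 0.07/(0.827×13.1) = 0.006461 K/W
R_float glass = L/(kA) = 0.19/(0.964×13.1) = 0.01505 K/W
Sum of the known resistances R_other = 0.02814 K/W
Required total resistance R_tot = ΔT/Q_allow = 26/272 = 0.09559 K/W
R_cellular glass = R_tot − R_other = 0.06744 K/W
L = R·k·A = 0.06744×0.038×13.1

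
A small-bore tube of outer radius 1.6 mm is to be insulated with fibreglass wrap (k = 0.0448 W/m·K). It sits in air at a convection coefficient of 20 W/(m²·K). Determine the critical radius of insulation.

For a cylinder r_cr = k/h = 0.0448/20
r_cr = 2.24 mm; since the bare radius (1.6 mm) is below r_cr, adding a thin layer of insulation will *increase* heat loss.

r_cr ≈ 2.24 mm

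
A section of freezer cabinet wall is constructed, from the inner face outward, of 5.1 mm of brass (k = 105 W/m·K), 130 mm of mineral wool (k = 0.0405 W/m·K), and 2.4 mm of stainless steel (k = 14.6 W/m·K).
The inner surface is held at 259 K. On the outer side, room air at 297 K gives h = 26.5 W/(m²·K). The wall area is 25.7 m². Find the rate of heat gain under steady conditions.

Treating each layer as a thermal resistance in series:
R_brass = L/(kA) = 0.0051/(105×25.7) = 1.89×10^-6 K/W
R_mineral wool = L/(kA) = 0.13/(0.0405×25.7) = 0.1249 K/W
R_stainless steel = L/(kA) = 0.0024/(14.6×25.7) = 6.396×10^-6 K/W
R_outer film = 1/(h_o·A) = 1/(26.5×25.7) = 0.001468 K/W
R_total = 0.1264 K/W
Q = ΔT / R_total = 38 / 0.1264

Q ≈ 301 W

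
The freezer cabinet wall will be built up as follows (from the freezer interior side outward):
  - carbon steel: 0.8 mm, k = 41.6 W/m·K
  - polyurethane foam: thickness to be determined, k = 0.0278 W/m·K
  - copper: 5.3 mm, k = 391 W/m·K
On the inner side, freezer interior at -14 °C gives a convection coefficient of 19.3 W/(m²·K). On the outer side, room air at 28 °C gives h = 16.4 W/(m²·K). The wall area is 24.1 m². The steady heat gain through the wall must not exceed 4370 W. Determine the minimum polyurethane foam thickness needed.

L ≈ 3.3 mm

Using the resistance-network approach (series):
R_inner film = 1/(h_i·A) = 1/(19.3×24.1) = 0.00215 K/W
R_carbon steel = L/(kA) = 0.0008/(41.6×24.1) = 7.98×10^-7 K/W
R_copper = L/(kA) = 0.0053/(391×24.1) = 5.624×10^-7 K/W
R_outer film = 1/(h_o·A) = 1/(16.4×24.1) = 0.00253 K/W
Sum of the known resistances R_other = 0.004681 K/W
Required total resistance R_tot = ΔT/Q_allow = 42/4370 = 0.009611 K/W
R_polyurethane foam = R_tot − R_other = 0.00493 K/W
L = R·k·A = 0.00493×0.0278×24.1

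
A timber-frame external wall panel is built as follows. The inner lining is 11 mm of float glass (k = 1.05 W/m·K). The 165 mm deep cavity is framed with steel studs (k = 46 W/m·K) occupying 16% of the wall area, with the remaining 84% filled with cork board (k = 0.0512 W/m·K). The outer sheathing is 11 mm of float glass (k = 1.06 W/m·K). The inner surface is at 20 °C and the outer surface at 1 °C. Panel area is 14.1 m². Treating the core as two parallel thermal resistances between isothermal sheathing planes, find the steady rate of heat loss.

Sheathing layers in series; stud and cavity paths in parallel between them.
R_inner = 0.011/(1.05×14.1) = 7.43×10^-4 K/W
R_stud  = 0.165/(46×0.16×14.1) = 0.00159 K/W
R_cav   = 0.165/(0.0512×0.84×14.1) = 0.2721 K/W
1/R_core = 1/R_stud + 1/R_cav → R_core = 0.001581 K/W
R_outer = 0.011/(1.06×14.1) = 7.36×10^-4 K/W
R_total = 0.00306 K/W
Q = ΔT/R_total = 19/0.00306

Q ≈ 6210 W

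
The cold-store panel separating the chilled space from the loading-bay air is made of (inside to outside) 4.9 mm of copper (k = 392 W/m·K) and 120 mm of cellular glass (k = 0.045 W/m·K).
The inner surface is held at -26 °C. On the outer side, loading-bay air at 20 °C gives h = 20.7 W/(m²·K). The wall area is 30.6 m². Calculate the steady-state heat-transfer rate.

Q ≈ 518 W

Model the wall as resistances in series:
R_copper = L/(kA) = 0.0049/(392×30.6) = 4.085×10^-7 K/W
R_cellular glass = L/(kA) = 0.12/(0.045×30.6) = 0.08715 K/W
R_outer film = 1/(h_o·A) = 1/(20.7×30.6) = 0.001579 K/W
R_total = 0.08873 K/W
Q = ΔT / R_total = 46 / 0.08873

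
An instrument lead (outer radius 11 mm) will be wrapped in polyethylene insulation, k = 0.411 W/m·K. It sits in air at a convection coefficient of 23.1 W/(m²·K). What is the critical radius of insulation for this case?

r_cr ≈ 17.8 mm

For a cylinder r_cr = k/h = 0.411/23.1
r_cr = 17.8 mm; since the bare radius (11 mm) is below r_cr, adding a thin layer of insulation will *increase* heat loss.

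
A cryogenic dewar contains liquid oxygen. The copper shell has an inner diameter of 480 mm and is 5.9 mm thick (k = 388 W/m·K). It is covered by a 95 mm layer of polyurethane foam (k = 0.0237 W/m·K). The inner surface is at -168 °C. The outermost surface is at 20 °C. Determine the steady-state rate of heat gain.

Q ≈ 49.4 W

Each spherical layer contributes R = (1/r_i − 1/r_o)/(4πk):
R_copper shell = (1/0.24 − 1/0.2459)/(4π×388) = 2.05×10^-5 K/W
R_polyurethane foam = (1/0.2459 − 1/0.3409)/(4π×0.0237) = 3.805 K/W
R_total = 3.805 K/W
Q = ΔT/R_total = 188/3.805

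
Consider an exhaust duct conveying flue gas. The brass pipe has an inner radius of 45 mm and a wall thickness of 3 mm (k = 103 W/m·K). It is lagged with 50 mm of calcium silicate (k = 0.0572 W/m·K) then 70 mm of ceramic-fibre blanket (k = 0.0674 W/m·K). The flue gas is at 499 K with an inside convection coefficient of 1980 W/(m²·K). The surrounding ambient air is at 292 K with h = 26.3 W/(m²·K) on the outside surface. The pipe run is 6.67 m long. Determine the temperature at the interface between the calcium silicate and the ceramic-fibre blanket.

Treating each annulus and film as a series resistance:
R_inner film = 1/(h_i·2πr₁L) = 1/(1980×2π×0.045×6.67) = 2.678×10^-4 K/W
R_brass pipe wall = ln(48/45)/(2π×103×6.67) = 1.495×10^-5 K/W
R_calcium silicate = ln(98/48)/(2π×0.0572×6.67) = 0.2978 K/W
R_ceramic-fibre blanket = ln(168/98)/(2π×0.0674×6.67) = 0.1908 K/W
R_outer film = 1/(h_o·2πr_oL) = 1/(26.3×2π×0.168×6.67) = 0.0054 K/W
R_total = 0.4943 K/W
Q = ΔT/R_total = 207/0.4943
Q = 419 W
T_interface = T_inner − Q·ΣR(inner→interface) = 499 − 419×0.298

T ≈ 374 K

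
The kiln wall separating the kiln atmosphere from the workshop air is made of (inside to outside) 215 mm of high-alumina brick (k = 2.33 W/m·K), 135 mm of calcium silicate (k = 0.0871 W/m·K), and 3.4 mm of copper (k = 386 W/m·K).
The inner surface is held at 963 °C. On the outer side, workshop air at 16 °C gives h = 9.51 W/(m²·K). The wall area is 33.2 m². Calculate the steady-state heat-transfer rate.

Model the wall as resistances in series:
R_high-alumina brick = L/(kA) = 0.215/(2.33×33.2) = 0.002779 K/W
R_calcium silicate = L/(kA) = 0.135/(0.0871×33.2) = 0.04669 K/W
R_copper = L/(kA) = 0.0034/(386×33.2) = 2.653×10^-7 K/W
R_outer film = 1/(h_o·A) = 1/(9.51×33.2) = 0.003167 K/W
R_total = 0.05263 K/W
Q = ΔT / R_total = 947 / 0.05263

Q ≈ 18000 W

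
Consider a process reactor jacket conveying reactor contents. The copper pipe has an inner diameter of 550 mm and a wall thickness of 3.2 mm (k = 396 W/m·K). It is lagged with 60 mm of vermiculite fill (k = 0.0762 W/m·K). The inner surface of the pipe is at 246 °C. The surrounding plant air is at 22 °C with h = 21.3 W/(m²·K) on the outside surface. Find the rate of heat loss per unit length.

q′ ≈ 521 W/m

For a radial system each layer contributes R = ln(r_out/r_in)/(2πkL); films add R = 1/(hA).
R_copper pipe wall = ln(278.2/275)/(2π×396×1) = 4.65×10^-6 K/W
R_vermiculite fill = ln(338.2/278.2)/(2π×0.0762×1) = 0.4079 K/W
R_outer film = 1/(h_o·2πr_oL) = 1/(21.3×2π×0.3382×1) = 0.02209 K/W
R_total = 0.43 K/W
Q = ΔT/R_total = 224/0.43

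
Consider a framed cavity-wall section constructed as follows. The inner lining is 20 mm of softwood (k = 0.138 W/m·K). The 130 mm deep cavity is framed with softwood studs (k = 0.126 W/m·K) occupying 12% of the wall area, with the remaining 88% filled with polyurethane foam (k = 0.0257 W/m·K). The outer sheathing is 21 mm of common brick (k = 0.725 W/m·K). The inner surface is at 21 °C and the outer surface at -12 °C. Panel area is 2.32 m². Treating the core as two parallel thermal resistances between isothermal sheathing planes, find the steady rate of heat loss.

Sheathing layers in series; stud and cavity paths in parallel between them.
R_inner = 0.02/(0.138×2.32) = 0.06247 K/W
R_stud  = 0.13/(0.126×0.12×2.32) = 3.706 K/W
R_cav   = 0.13/(0.0257×0.88×2.32) = 2.478 K/W
1/R_core = 1/R_stud + 1/R_cav → R_core = 1.485 K/W
R_outer = 0.021/(0.725×2.32) = 0.01249 K/W
R_total = 1.56 K/W
Q = ΔT/R_total = 33/1.56

Q ≈ 21.2 W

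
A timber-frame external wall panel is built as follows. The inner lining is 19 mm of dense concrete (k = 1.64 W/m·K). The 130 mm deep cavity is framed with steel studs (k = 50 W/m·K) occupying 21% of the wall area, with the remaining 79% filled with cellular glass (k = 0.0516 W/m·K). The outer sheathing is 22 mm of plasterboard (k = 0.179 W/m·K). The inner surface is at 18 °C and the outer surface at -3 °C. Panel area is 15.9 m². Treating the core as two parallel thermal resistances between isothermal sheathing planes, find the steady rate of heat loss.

Q ≈ 2270 W

Sheathing layers in series; stud and cavity paths in parallel between them.
R_inner = 0.019/(1.64×15.9) = 7.286×10^-4 K/W
R_stud  = 0.13/(50×0.21×15.9) = 7.787×10^-4 K/W
R_cav   = 0.13/(0.0516×0.79×15.9) = 0.2006 K/W
1/R_core = 1/R_stud + 1/R_cav → R_core = 7.757×10^-4 K/W
R_outer = 0.022/(0.179×15.9) = 0.00773 K/W
R_total = 0.009234 K/W
Q = ΔT/R_total = 21/0.009234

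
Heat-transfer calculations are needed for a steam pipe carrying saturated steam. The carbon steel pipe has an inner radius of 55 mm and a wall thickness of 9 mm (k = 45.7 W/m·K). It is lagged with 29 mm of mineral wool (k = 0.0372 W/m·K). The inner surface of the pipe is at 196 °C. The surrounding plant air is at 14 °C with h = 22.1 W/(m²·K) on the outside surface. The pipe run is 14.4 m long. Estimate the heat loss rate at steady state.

Q ≈ 1560 W

Per-layer cylindrical resistances, series-summed:
R_carbon steel pipe wall = ln(64/55)/(2π×45.7×14.4) = 3.665×10^-5 K/W
R_mineral wool = ln(93/64)/(2π×0.0372×14.4) = 0.111 K/W
R_outer film = 1/(h_o·2πr_oL) = 1/(22.1×2π×0.093×14.4) = 0.005378 K/W
R_total = 0.1164 K/W
Q = ΔT/R_total = 182/0.1164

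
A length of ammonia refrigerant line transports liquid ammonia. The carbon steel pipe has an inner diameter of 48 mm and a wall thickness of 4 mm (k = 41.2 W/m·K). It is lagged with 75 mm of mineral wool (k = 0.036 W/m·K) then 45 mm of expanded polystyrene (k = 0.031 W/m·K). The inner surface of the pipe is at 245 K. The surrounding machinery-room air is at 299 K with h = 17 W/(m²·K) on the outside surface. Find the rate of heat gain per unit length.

q′ ≈ 7.03 W/m

Cylindrical conduction, so R = ln(r₂/r₁)/(2πkL) per layer, in series:
R_carbon steel pipe wall = ln(28/24)/(2π×41.2×1) = 5.955×10^-4 K/W
R_mineral wool = ln(103/28)/(2π×0.036×1) = 5.758 K/W
R_expanded polystyrene = ln(148/103)/(2π×0.031×1) = 1.861 K/W
R_outer film = 1/(h_o·2πr_oL) = 1/(17×2π×0.148×1) = 0.06326 K/W
R_total = 7.683 K/W
Q = ΔT/R_total = 54/7.683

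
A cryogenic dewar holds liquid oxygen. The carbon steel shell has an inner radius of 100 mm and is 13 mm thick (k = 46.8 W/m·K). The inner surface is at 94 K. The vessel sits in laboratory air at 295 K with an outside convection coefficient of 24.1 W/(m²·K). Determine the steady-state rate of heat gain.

Radial (spherical) resistances in series:
R_carbon steel shell = (1/0.1 − 1/0.113)/(4π×46.8) = 0.001956 K/W
R_outer film = 1/(h·4πr_o²) = 1/(24.1×4π×0.113²) = 0.2586 K/W
R_total = 0.2605 K/W
Q = ΔT/R_total = 201/0.2605

Q ≈ 771 W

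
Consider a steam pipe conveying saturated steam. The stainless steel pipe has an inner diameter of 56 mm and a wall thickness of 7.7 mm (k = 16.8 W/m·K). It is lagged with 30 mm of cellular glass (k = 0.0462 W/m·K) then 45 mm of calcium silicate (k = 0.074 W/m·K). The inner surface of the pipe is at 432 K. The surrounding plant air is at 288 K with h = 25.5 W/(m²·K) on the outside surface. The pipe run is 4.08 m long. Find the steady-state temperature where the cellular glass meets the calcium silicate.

T ≈ 340 K

Radial resistances (cylindrical: R_cond = ln(r_o/r_i)/(2πkL), R_conv = 1/(h·2πrL)):
R_stainless steel pipe wall = ln(35.7/28)/(2π×16.8×4.08) = 5.641×10^-4 K/W
R_cellular glass = ln(65.7/35.7)/(2π×0.0462×4.08) = 0.515 K/W
R_calcium silicate = ln(110.7/65.7)/(2π×0.074×4.08) = 0.275 K/W
R_outer film = 1/(h_o·2πr_oL) = 1/(25.5×2π×0.1107×4.08) = 0.01382 K/W
R_total = 0.8044 K/W
Q = ΔT/R_total = 144/0.8044
Q = 179 W
T_interface = T_inner − Q·ΣR(inner→interface) = 432 − 179×0.5156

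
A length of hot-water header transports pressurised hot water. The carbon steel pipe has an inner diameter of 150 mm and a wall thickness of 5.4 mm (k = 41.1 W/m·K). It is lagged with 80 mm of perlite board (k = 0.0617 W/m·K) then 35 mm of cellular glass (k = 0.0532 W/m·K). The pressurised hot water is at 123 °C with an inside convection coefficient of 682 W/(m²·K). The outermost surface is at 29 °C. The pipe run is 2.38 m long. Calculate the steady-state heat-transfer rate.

Q ≈ 94.2 W

For a radial system each layer contributes R = ln(r_out/r_in)/(2πkL); films add R = 1/(hA).
R_inner film = 1/(h_i·2πr₁L) = 1/(682×2π×0.075×2.38) = 0.001307 K/W
R_carbon steel pipe wall = ln(80.4/75)/(2π×41.1×2.38) = 1.131×10^-4 K/W
R_perlite board = ln(160.4/80.4)/(2π×0.0617×2.38) = 0.7485 K/W
R_cellular glass = ln(195.4/160.4)/(2π×0.0532×2.38) = 0.2481 K/W
R_total = 0.9981 K/W
Q = ΔT/R_total = 94/0.9981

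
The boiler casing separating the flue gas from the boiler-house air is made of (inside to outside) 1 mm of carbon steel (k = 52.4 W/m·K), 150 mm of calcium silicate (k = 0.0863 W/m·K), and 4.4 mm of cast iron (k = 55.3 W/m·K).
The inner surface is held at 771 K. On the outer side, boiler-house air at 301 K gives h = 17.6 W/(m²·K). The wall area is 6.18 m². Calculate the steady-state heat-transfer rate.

Q ≈ 1620 W

Treating each layer as a thermal resistance in series:
R_carbon steel = L/(kA) = 0.001/(52.4×6.18) = 3.088×10^-6 K/W
R_calcium silicate = L/(kA) = 0.15/(0.0863×6.18) = 0.2812 K/W
R_cast iron = L/(kA) = 0.0044/(55.3×6.18) = 1.287×10^-5 K/W
R_outer film = 1/(h_o·A) = 1/(17.6×6.18) = 0.009194 K/W
R_total = 0.2905 K/W
Q = ΔT / R_total = 470 / 0.2905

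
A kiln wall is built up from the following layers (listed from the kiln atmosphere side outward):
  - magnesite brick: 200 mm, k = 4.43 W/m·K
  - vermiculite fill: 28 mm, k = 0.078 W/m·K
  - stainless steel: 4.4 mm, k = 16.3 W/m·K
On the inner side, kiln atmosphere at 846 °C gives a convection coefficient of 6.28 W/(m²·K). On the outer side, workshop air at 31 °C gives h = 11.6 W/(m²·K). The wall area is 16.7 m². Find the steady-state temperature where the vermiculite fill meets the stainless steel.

T ≈ 139 °C

Thermal resistances in series:
R_inner film = 1/(h_i·A) = 1/(6.28×16.7) = 0.009535 K/W
R_magnesite brick = L/(kA) = 0.2/(4.43×16.7) = 0.002703 K/W
R_vermiculite fill = L/(kA) = 0.028/(0.078×16.7) = 0.0215 K/W
R_stainless steel = L/(kA) = 0.0044/(16.3×16.7) = 1.616×10^-5 K/W
R_outer film = 1/(h_o·A) = 1/(11.6×16.7) = 0.005162 K/W
R_total = 0.03891 K/W;  Q = ΔT/R_total = 815/0.03891 = 20940 W
T_interface = T_inner − Q·ΣR(inner→interface) = 846 − 20900×0.03373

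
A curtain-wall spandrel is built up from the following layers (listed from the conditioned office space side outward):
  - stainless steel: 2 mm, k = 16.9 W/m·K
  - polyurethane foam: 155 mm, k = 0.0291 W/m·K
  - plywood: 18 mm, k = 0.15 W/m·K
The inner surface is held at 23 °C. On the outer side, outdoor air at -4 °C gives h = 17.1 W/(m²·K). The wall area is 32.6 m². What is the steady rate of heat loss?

Treating each layer as a thermal resistance in series:
R_stainless steel = L/(kA) = 0.002/(16.9×32.6) = 3.63×10^-6 K/W
R_polyurethane foam = L/(kA) = 0.155/(0.0291×32.6) = 0.1634 K/W
R_plywood = L/(kA) = 0.018/(0.15×32.6) = 0.003681 K/W
R_outer film = 1/(h_o·A) = 1/(17.1×32.6) = 0.001794 K/W
R_total = 0.1689 K/W
Q = ΔT / R_total = 27 / 0.1689

Q ≈ 160 W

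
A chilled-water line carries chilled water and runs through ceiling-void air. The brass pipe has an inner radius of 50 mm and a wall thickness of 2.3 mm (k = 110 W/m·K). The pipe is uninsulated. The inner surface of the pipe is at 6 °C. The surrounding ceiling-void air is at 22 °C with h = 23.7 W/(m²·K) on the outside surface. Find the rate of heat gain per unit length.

Per-layer cylindrical resistances, series-summed:
R_brass pipe wall = ln(52.3/50)/(2π×110×1) = 6.507×10^-5 K/W
R_outer film = 1/(h_o·2πr_oL) = 1/(23.7×2π×0.0523×1) = 0.1284 K/W
R_total = 0.1285 K/W
Q = ΔT/R_total = 16/0.1285

q′ ≈ 125 W/m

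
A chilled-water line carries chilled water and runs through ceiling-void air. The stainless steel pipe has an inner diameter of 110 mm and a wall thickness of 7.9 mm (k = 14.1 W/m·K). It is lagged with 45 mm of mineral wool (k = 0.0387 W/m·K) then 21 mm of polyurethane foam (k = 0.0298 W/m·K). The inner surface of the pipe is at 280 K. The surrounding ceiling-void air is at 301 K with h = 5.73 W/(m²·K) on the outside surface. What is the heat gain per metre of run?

q′ ≈ 6.2 W/m

Per-layer cylindrical resistances, series-summed:
R_stainless steel pipe wall = ln(62.9/55)/(2π×14.1×1) = 0.001515 K/W
R_mineral wool = ln(107.9/62.9)/(2π×0.0387×1) = 2.219 K/W
R_polyurethane foam = ln(128.9/107.9)/(2π×0.0298×1) = 0.9498 K/W
R_outer film = 1/(h_o·2πr_oL) = 1/(5.73×2π×0.1289×1) = 0.2155 K/W
R_total = 3.386 K/W
Q = ΔT/R_total = 21/3.386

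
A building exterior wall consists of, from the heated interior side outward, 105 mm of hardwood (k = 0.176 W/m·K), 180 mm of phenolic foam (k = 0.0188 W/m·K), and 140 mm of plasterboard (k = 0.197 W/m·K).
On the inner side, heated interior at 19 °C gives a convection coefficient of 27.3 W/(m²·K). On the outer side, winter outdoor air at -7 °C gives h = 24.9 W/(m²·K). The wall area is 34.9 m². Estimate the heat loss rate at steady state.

Q ≈ 82.8 W

Model the wall as resistances in series:
R_inner film = 1/(h_i·A) = 1/(27.3×34.9) = 0.00105 K/W
R_hardwood = L/(kA) = 0.105/(0.176×34.9) = 0.01709 K/W
R_phenolic foam = L/(kA) = 0.18/(0.0188×34.9) = 0.2743 K/W
R_plasterboard = L/(kA) = 0.14/(0.197×34.9) = 0.02036 K/W
R_outer film = 1/(h_o·A) = 1/(24.9×34.9) = 0.001151 K/W
R_total = 0.314 K/W
Q = ΔT / R_total = 26 / 0.314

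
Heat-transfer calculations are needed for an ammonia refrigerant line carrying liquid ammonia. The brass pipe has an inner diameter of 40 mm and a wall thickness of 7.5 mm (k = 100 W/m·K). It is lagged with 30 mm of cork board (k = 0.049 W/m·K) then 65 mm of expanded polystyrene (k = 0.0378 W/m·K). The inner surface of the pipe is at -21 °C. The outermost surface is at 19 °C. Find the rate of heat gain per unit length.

q′ ≈ 7.17 W/m

For a radial system each layer contributes R = ln(r_out/r_in)/(2πkL); films add R = 1/(hA).
R_brass pipe wall = ln(27.5/20)/(2π×100×1) = 5.068×10^-4 K/W
R_cork board = ln(57.5/27.5)/(2π×0.049×1) = 2.396 K/W
R_expanded polystyrene = ln(122.5/57.5)/(2π×0.0378×1) = 3.184 K/W
R_total = 5.581 K/W
Q = ΔT/R_total = 40/5.581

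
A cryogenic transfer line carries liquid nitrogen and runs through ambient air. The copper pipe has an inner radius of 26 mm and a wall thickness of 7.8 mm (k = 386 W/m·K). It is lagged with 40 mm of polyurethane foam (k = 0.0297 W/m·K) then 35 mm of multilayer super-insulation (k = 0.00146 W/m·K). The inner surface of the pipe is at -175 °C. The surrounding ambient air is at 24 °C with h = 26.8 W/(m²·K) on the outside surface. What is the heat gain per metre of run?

Treating each annulus and film as a series resistance:
R_copper pipe wall = ln(33.8/26)/(2π×386×1) = 1.082×10^-4 K/W
R_polyurethane foam = ln(73.8/33.8)/(2π×0.0297×1) = 4.185 K/W
R_multilayer super-insulation = ln(108.8/73.8)/(2π×0.00146×1) = 42.31 K/W
R_outer film = 1/(h_o·2πr_oL) = 1/(26.8×2π×0.1088×1) = 0.05458 K/W
R_total = 46.55 K/W
Q = ΔT/R_total = 199/46.55

q′ ≈ 4.27 W/m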